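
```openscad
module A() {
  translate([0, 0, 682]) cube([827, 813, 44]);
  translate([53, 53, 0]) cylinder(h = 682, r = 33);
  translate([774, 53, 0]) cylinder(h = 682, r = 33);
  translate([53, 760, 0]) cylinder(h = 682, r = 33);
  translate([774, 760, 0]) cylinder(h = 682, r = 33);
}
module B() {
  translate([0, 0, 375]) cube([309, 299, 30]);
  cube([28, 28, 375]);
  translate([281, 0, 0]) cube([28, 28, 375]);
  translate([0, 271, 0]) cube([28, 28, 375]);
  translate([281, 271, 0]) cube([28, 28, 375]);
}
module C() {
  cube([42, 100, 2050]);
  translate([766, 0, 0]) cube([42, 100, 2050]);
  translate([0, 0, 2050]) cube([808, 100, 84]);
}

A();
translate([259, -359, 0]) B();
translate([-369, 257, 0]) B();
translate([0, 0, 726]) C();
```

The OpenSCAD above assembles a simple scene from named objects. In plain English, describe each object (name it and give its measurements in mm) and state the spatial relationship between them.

A is a rectangular dining table. The top is 827×813×44 mm with its upper surface at z = 726 mm. It stands on four round legs of 66 mm diameter, each leg's bounding box inset 20 mm from the nearest pair of top edges, running from the floor to the underside of the top.

B is a four-legged stool. The seat is 309×299 mm, 30 mm thick, top at z = 405 mm. It stands on four square legs, each 28×28 mm in cross-section, from z = 0 to the seat underside, each flush with a corner of the seat.

C is a door frame. The clear opening is 724 mm wide and 2050 mm high. Two 42 mm wide jambs, 100 mm deep, stand either side of the opening from the floor to the top of the opening. A 84 mm thick head sits across the top of both jambs, spanning the full outside width of the frame.

Two stools sit around the table at the −y, −x sides. The door frame is on top of the table.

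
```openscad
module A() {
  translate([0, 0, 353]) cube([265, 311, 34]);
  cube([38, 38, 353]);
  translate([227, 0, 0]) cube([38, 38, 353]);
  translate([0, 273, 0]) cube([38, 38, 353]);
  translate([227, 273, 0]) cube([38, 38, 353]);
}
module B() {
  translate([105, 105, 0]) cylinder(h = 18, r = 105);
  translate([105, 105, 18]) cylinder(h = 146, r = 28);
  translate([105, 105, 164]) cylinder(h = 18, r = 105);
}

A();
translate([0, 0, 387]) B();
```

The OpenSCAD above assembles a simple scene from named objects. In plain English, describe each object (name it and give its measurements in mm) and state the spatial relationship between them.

A is a four-legged stool. The seat is 265×311 mm, 34 mm thick, top at z = 387 mm. It stands on four square legs, each 38×38 mm in cross-section, from z = 0 to the seat underside, each flush with a corner of the seat.

B is a spool: two coaxial disc flanges of radius 105 mm and thickness 18 mm, joined by a core cylinder of radius 28 mm and height 146 mm. The lower flange rests on z = 0 and the three cylinders share a vertical axis.

The spool is on top of the stool.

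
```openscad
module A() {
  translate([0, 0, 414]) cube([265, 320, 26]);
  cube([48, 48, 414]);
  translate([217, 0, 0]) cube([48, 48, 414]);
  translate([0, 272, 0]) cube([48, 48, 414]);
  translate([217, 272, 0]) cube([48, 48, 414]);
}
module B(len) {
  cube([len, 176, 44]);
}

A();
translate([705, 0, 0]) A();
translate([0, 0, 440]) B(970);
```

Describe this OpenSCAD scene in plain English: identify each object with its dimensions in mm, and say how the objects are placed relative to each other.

A is a simple wooden stool: a rectangular seat 265 mm (x) by 320 mm (y), 26 mm thick, top face at z = 440 mm, on four square legs, each 48×48 mm in cross-section. The legs rest on z = 0, each flush with a corner of the seat.

B is a rectangular beam 970 mm long (x), 176 mm deep (y), 44 mm thick (z).

The beam spans the tops of two stools placed 440 mm apart, resting at z = 440 mm.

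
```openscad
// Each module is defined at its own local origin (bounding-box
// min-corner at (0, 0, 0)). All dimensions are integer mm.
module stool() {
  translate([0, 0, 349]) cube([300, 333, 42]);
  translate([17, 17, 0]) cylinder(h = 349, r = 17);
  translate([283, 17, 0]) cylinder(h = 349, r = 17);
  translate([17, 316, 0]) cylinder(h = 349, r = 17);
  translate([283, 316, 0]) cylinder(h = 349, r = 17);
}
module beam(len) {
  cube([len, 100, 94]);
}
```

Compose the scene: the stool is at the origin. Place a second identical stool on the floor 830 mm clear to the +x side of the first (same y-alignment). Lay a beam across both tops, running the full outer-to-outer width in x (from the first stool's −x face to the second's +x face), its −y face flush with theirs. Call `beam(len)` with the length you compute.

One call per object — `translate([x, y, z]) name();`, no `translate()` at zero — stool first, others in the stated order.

stool();
translate([1130, 0, 0]) stool();
translate([0, 0, 391]) beam(1430);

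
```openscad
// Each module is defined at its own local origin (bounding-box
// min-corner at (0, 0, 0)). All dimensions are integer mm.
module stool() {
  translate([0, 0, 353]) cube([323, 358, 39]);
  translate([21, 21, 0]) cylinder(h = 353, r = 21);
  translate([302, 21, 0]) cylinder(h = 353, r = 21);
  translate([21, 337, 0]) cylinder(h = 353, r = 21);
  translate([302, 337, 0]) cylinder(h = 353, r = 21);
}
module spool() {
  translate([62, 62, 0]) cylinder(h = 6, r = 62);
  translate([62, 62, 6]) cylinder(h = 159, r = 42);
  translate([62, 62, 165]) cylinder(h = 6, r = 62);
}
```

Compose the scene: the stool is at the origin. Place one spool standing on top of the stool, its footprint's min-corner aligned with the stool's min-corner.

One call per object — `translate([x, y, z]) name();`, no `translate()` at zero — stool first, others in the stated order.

stool();
translate([0, 0, 392]) spool();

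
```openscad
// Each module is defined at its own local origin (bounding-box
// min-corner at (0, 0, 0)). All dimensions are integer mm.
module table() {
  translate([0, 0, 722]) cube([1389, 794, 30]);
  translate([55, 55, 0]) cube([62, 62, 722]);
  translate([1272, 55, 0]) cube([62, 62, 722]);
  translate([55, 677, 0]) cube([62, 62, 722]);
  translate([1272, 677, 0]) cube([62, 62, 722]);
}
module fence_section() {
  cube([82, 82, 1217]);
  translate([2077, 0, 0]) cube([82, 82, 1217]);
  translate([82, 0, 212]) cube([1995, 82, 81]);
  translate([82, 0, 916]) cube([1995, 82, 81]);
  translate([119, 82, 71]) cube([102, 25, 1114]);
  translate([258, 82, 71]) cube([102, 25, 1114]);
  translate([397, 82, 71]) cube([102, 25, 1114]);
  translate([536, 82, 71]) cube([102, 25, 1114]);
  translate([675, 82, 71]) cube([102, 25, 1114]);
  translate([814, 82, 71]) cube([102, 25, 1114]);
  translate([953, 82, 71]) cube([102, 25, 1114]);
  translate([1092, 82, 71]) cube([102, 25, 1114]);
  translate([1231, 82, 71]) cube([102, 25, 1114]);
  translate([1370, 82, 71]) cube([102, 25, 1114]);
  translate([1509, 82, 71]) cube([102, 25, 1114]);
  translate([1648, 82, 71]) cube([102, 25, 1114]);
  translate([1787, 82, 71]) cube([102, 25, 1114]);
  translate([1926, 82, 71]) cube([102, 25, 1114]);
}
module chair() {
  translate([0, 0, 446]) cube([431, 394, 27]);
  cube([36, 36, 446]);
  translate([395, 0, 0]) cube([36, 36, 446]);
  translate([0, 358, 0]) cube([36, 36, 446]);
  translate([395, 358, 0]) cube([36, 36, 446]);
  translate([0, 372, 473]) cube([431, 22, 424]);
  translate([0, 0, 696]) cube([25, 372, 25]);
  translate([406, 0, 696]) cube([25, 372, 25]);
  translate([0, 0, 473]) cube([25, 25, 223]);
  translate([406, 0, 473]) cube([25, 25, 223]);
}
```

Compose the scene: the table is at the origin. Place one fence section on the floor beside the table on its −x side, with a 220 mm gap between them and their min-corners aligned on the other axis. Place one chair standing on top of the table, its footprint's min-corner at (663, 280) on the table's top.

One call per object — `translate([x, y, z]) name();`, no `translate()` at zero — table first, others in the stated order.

table();
translate([-2379, 0, 0]) fence_section();
translate([663, 280, 752]) chair();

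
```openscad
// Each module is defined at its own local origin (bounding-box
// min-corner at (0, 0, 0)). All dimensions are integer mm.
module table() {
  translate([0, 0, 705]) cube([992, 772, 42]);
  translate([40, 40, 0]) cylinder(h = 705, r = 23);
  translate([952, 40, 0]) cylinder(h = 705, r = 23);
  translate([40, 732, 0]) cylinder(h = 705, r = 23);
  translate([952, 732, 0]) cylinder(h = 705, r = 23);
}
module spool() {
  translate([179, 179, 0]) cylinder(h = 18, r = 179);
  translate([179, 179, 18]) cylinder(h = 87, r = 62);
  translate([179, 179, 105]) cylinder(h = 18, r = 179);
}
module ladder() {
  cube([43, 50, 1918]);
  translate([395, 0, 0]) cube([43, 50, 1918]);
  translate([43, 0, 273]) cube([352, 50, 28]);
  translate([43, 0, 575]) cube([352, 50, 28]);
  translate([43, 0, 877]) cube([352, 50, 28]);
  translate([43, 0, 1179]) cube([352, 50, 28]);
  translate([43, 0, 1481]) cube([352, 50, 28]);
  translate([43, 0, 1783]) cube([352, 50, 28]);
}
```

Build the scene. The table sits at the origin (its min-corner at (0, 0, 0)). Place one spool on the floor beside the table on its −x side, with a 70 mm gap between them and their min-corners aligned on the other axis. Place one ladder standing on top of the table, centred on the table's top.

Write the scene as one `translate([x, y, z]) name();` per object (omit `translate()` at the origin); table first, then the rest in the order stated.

table();
translate([-428, 0, 0]) spool();
translate([277, 361, 747]) ladder();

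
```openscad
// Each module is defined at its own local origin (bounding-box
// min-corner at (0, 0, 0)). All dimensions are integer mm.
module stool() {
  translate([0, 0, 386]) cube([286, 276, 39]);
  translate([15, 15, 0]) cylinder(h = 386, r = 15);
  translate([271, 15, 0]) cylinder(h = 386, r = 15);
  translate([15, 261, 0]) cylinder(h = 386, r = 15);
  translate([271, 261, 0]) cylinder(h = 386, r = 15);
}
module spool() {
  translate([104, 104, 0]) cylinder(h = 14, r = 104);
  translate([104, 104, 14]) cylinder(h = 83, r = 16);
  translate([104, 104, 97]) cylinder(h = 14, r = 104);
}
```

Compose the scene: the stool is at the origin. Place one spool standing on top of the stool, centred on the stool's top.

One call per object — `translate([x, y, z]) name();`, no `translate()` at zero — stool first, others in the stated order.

stool();
translate([39, 34, 425]) spool();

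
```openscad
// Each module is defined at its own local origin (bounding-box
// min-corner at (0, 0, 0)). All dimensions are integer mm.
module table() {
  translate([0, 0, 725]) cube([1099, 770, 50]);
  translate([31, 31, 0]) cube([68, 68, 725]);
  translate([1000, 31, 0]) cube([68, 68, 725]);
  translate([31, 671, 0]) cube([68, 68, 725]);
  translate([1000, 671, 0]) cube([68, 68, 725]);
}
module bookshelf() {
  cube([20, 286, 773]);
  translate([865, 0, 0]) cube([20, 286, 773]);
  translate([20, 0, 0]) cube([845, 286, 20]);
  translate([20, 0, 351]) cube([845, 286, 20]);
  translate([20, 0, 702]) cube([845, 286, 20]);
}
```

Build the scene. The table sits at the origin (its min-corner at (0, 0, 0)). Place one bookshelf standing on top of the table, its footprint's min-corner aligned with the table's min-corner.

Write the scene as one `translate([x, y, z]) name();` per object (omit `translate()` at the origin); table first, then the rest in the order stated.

table();
translate([0, 0, 775]) bookshelf();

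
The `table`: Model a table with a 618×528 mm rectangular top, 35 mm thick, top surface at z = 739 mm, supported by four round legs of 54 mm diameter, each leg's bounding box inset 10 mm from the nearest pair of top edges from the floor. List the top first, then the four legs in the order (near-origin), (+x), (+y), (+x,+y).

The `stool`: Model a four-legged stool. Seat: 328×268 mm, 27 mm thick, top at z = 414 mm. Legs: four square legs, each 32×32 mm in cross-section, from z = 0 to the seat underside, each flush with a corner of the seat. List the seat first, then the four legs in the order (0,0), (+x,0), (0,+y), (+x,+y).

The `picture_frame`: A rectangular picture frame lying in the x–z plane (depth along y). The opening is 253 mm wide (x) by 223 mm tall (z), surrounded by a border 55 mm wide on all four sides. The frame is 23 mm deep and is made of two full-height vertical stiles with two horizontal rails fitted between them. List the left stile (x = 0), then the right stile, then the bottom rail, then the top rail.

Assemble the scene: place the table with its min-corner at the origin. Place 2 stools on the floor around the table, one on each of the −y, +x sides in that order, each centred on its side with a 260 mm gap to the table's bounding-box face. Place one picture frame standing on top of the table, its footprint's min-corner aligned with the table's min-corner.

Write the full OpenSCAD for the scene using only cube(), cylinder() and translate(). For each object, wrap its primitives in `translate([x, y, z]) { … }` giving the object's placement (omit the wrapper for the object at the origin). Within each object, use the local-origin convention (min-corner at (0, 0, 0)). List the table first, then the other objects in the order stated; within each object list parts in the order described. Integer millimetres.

translate([0, 0, 704]) cube([618, 528, 35]);
translate([37, 37, 0]) cylinder(h = 704, r = 27);
translate([581, 37, 0]) cylinder(h = 704, r = 27);
translate([37, 491, 0]) cylinder(h = 704, r = 27);
translate([581, 491, 0]) cylinder(h = 704, r = 27);
translate([145, -528, 0]) {
  translate([0, 0, 387]) cube([328, 268, 27]);
  cube([32, 32, 387]);
  translate([296, 0, 0]) cube([32, 32, 387]);
  translate([0, 236, 0]) cube([32, 32, 387]);
  translate([296, 236, 0]) cube([32, 32, 387]);
}
translate([878, 130, 0]) {
  translate([0, 0, 387]) cube([328, 268, 27]);
  cube([32, 32, 387]);
  translate([296, 0, 0]) cube([32, 32, 387]);
  translate([0, 236, 0]) cube([32, 32, 387]);
  translate([296, 236, 0]) cube([32, 32, 387]);
}
translate([0, 0, 739]) {
  cube([55, 23, 333]);
  translate([308, 0, 0]) cube([55, 23, 333]);
  translate([55, 0, 0]) cube([253, 23, 55]);
  translate([55, 0, 278]) cube([253, 23, 55]);
}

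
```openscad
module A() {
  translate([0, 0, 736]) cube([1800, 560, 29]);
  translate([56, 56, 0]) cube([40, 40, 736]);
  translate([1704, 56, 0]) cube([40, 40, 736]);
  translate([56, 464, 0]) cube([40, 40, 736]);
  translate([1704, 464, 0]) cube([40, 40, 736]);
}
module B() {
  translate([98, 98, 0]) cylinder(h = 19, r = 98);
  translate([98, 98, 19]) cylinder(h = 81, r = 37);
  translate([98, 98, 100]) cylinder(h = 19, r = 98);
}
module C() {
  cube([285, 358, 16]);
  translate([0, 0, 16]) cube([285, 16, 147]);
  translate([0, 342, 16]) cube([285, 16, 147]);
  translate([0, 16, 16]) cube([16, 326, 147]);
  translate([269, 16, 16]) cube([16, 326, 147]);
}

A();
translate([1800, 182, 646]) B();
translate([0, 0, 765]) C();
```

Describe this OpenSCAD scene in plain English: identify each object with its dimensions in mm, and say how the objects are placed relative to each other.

A is a table: top 1800 mm (x) × 560 mm (y), 29 mm thick, upper face at z = 765 mm, on four 40×40 mm square legs, each inset 56 mm from the nearest pair of top edges, running from z = 0 to the bottom of the top.

B is a spool: two coaxial disc flanges of radius 98 mm and thickness 19 mm, joined by a core cylinder of radius 37 mm and height 81 mm. The lower flange rests on z = 0 and the three cylinders share a vertical axis.

C is an open storage box with external size 285×358×163 mm and wall thickness 16 mm (the base is also 16 mm thick). The base covers the whole footprint; the four walls stand on the base, with the y-facing walls full-width and the x-facing walls fitting between their inner faces.

The spool is beside the table with their tops flush at z = 765. The open box is on top of the table.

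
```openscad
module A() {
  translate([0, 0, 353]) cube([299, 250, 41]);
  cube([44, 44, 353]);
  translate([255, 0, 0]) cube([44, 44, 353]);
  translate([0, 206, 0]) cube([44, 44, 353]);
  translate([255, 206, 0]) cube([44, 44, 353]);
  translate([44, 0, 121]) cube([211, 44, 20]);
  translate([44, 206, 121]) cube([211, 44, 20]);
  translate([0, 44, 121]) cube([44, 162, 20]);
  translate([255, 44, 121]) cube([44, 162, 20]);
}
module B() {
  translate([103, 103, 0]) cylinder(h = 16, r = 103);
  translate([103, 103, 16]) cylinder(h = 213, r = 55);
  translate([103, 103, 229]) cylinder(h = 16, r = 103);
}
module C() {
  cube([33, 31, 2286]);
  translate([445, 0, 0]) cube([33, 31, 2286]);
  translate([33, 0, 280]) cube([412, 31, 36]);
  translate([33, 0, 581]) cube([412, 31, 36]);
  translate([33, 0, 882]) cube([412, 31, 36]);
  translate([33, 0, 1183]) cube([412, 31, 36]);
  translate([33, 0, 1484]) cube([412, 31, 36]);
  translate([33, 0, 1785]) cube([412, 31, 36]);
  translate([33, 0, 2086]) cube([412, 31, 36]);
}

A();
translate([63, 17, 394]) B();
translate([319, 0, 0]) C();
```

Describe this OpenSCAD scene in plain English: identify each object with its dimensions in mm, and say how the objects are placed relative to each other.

A is a simple wooden stool: a rectangular seat 299 mm (x) by 250 mm (y), 41 mm thick, top face at z = 394 mm, on four square legs, each 44×44 mm in cross-section. The legs rest on z = 0, each flush with a corner of the seat. Four stretchers, 44 mm wide and 20 mm tall, connect adjacent legs with their undersides at z = 121 mm, each running between the inner faces of the legs it joins and aligned with the legs' outer faces on the other axis.

B is a spool: two coaxial disc flanges of radius 103 mm and thickness 16 mm, joined by a core cylinder of radius 55 mm and height 213 mm. The lower flange rests on z = 0 and the three cylinders share a vertical axis.

C is a wooden ladder with two side rails of 33×31 mm section and 2286 mm height, set 478 mm apart overall. Between them run 7 rectangular rungs (31 mm deep, 36 mm thick), front faces flush with the rails' −y face. The bottom of the first rung is 280 mm above the floor and each subsequent rung is 301 mm higher than the one below.

The spool is on top of the stool. The ladder is on the floor beside the stool on its +x side.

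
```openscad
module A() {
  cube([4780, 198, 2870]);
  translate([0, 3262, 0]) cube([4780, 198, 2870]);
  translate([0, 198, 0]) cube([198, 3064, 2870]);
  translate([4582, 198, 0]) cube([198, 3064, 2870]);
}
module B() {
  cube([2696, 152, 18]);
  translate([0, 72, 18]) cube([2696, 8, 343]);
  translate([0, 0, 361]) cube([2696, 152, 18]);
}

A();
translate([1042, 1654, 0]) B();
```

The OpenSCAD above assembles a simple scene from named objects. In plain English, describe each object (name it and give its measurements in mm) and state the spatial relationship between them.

A is a box-shaped house frame (walls only): outside footprint 4780×3460 mm, wall height 2870 mm, wall thickness 198 mm. The two y-facing walls run the full x-width; the two x-facing walls fit between the inner faces of the y-facing walls.

B is an I-beam lying along x, 2696 mm long. Overall section height 379 mm. Two flanges 152 mm wide (y) and 18 mm thick, one on the floor and one at the top; a web 8 mm thick runs between them, centred on the flange width.

The I-beam sits inside the house frame, centred.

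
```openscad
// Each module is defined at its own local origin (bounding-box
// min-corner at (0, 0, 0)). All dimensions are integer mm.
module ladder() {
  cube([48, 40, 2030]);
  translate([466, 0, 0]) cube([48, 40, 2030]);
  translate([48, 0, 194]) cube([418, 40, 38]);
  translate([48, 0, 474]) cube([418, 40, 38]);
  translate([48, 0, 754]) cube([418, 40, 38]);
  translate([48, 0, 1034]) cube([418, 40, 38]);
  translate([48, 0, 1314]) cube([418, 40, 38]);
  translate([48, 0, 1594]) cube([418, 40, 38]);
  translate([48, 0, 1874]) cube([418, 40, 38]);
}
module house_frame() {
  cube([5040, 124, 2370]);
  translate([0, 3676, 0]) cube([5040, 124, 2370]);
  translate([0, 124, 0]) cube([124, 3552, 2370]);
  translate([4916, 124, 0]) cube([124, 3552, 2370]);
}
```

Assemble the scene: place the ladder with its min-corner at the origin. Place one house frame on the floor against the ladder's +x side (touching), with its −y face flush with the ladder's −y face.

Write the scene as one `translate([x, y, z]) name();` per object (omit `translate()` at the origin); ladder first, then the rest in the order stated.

ladder();
translate([514, 0, 0]) house_frame();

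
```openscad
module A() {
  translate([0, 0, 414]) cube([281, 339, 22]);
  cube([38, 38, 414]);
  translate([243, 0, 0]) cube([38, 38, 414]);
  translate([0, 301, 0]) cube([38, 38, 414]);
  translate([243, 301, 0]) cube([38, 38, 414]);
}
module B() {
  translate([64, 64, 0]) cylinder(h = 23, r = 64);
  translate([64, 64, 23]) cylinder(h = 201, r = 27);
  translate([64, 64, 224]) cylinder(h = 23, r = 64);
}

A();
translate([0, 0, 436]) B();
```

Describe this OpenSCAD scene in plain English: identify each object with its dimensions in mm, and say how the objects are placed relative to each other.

A is a four-legged stool. The seat is 281×339 mm, 22 mm thick, top at z = 436 mm. It stands on four square legs, each 38×38 mm in cross-section, from z = 0 to the seat underside, each flush with a corner of the seat.

B is a spool: two coaxial disc flanges of radius 64 mm and thickness 23 mm, joined by a core cylinder of radius 27 mm and height 201 mm. The lower flange rests on z = 0 and the three cylinders share a vertical axis.

The spool is on top of the stool.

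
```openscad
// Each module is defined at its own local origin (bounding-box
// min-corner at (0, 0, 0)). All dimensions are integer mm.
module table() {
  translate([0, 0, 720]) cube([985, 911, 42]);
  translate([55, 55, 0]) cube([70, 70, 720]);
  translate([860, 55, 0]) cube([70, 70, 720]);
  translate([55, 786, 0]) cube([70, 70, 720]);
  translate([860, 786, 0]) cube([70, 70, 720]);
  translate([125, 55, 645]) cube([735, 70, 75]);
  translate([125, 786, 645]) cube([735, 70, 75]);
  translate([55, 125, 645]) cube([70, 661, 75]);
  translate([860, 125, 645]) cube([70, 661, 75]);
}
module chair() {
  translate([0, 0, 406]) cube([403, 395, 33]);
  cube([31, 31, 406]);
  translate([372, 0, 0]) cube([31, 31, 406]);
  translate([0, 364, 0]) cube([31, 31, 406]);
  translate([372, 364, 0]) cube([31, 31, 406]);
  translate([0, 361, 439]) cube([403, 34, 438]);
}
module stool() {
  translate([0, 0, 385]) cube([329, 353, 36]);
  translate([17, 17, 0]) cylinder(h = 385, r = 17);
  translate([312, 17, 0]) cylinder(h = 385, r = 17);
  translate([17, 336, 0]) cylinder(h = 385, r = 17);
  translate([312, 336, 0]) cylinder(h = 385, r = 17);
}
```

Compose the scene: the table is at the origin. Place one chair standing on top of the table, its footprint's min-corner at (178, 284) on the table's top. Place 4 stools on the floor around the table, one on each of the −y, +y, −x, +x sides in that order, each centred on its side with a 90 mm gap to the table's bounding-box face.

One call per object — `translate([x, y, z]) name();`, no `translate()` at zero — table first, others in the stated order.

table();
translate([178, 284, 762]) chair();
translate([328, -443, 0]) stool();
translate([328, 1001, 0]) stool();
translate([-419, 279, 0]) stool();
translate([1075, 279, 0]) stool();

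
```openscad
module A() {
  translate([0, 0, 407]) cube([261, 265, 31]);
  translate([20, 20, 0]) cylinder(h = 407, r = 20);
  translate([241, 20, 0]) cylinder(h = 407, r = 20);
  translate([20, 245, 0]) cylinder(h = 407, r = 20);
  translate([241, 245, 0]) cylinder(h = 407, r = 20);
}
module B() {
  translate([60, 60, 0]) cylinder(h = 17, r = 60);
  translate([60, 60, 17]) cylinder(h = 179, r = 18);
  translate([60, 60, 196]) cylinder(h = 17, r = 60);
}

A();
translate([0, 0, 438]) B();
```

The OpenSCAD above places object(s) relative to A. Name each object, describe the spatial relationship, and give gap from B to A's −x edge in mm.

A is a stool. B is a spool. The spool is on top of the stool. The gap from the spool to the stool's −x edge is 0 mm.

The spool's min-x is at 0; the stool's min-x is 0; gap = 0 mm.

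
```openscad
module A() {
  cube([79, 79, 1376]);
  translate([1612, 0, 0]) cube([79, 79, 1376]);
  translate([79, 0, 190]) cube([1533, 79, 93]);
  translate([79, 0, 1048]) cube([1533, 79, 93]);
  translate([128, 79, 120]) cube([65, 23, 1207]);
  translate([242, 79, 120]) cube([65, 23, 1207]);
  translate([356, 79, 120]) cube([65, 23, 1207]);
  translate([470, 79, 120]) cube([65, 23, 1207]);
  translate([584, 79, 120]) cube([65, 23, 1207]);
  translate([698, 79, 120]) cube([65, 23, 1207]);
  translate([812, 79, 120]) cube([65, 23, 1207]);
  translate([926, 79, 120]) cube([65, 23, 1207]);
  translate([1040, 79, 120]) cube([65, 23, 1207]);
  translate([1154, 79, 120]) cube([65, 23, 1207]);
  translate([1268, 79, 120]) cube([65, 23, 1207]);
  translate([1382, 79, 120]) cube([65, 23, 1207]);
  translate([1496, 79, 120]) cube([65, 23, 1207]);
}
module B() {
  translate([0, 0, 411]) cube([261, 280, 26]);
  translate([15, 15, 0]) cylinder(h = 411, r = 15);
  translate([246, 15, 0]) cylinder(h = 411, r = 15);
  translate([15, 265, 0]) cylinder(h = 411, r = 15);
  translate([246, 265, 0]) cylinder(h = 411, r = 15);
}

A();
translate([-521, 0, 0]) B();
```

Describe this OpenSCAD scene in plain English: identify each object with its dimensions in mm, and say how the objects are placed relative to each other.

A is a fence section. Two 79×79 mm posts, 1376 mm tall, stand on the floor with a clear span of 1533 mm between their inner faces. Two horizontal rails of 79×93 mm section span the gap between the posts with their undersides at z = 190 mm and z = 1048 mm, flush with the posts' −y face. 13 pickets, each 65 mm wide, 23 mm thick and 1207 mm tall, are fixed to the +y face of the rails with their bottoms at z = 120 mm, evenly spaced across the span with equal gaps (rounded down to the nearest mm) at the −x end and between each pair — any rounding remainder accumulates at the +x end.

B is a simple wooden stool: a rectangular seat 261 mm (x) by 280 mm (y), 26 mm thick, top face at z = 437 mm, on four round legs, each 30 mm in diameter. The legs rest on z = 0, each leg's axis is inset half a diameter from the nearest pair of seat edges (so the leg's bounding box is flush with the corner).

The stool is on the floor beside the fence section on its −x side.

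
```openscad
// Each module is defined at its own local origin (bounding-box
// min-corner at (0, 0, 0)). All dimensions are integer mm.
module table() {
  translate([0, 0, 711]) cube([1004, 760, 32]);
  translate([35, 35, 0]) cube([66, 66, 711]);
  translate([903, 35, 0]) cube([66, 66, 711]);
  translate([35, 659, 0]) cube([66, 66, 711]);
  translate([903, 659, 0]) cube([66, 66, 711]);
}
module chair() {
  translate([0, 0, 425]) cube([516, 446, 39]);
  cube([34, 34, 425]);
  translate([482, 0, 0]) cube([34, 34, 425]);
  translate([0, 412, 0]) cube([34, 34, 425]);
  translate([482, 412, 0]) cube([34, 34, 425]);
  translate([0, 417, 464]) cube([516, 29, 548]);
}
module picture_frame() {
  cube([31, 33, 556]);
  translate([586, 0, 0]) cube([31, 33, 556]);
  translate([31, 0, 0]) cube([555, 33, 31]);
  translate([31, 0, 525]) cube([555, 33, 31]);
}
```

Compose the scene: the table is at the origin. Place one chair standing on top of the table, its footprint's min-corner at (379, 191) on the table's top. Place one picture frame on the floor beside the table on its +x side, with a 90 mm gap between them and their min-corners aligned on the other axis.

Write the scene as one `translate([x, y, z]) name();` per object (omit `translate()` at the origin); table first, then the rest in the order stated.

table();
translate([379, 191, 743]) chair();
translate([1094, 0, 0]) picture_frame();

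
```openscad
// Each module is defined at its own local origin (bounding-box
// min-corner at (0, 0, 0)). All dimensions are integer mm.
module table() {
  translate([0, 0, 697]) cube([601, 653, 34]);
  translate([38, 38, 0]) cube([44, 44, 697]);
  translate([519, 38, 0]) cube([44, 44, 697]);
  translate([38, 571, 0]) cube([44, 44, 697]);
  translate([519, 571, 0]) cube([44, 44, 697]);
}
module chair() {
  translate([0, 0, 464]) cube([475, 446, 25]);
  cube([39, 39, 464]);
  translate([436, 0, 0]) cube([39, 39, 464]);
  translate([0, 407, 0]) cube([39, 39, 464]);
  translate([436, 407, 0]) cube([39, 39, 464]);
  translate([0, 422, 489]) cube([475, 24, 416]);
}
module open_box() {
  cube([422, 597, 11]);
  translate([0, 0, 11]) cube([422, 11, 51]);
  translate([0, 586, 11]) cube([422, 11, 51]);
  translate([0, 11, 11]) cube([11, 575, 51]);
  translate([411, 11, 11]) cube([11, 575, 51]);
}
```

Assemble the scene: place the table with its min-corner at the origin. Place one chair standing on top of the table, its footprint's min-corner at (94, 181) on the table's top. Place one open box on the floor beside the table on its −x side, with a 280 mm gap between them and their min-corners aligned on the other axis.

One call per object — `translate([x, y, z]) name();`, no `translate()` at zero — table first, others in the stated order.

table();
translate([94, 181, 731]) chair();
translate([-702, 0, 0]) open_box();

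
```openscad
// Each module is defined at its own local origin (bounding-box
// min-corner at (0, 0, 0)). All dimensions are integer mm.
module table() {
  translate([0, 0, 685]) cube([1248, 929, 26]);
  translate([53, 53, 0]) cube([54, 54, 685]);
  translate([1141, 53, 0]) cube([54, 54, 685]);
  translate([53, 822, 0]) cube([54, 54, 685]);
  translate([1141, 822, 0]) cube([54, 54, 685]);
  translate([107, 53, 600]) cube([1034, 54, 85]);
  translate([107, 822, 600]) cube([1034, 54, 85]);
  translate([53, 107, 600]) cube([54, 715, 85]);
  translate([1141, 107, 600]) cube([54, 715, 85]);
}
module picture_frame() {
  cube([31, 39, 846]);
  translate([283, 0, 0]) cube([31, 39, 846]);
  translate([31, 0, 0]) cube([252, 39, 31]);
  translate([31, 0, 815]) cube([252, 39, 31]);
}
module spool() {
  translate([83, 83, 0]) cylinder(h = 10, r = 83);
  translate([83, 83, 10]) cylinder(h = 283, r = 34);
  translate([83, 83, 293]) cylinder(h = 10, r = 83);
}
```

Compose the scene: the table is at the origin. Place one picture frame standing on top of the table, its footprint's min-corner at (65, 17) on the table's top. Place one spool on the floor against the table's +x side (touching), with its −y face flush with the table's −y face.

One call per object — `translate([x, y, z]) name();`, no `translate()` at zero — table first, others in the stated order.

table();
translate([65, 17, 711]) picture_frame();
translate([1248, 0, 0]) spool();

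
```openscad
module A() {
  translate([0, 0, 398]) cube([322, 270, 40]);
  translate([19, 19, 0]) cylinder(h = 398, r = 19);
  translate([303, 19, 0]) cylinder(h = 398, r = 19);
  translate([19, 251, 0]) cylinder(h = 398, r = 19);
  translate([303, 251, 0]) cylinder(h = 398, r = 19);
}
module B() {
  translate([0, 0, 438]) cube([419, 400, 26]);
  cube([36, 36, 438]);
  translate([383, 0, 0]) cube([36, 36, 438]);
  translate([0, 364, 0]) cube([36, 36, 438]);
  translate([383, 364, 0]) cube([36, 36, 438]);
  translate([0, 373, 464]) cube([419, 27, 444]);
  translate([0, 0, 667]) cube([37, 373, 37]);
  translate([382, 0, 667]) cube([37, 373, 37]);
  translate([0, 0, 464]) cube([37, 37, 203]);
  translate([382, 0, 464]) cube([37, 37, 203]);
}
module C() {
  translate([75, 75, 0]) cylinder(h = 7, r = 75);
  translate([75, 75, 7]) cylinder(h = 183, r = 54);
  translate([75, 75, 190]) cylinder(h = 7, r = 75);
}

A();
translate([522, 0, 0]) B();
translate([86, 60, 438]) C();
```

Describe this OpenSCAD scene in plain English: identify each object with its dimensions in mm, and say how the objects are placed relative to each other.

A is a simple wooden stool: a rectangular seat 322 mm (x) by 270 mm (y), 40 mm thick, top face at z = 438 mm, on four round legs, each 38 mm in diameter. The legs rest on z = 0, each leg's axis is inset half a diameter from the nearest pair of seat edges (so the leg's bounding box is flush with the corner).

B is a chair. The seat is a 419×400×26 mm slab with its top at z = 464 mm, on four 36×36 mm corner legs (flush with the seat edges, standing on z = 0). A flat backrest 27 mm thick, 444 mm tall, spans the full seat width and rises from the seat top along its +y edge, rear face flush with the rear of the seat. Two armrests of 37×37 mm section run along each side from the seat's front edge to the front of the backrest, top faces 240 mm above the seat top and outer faces flush with the seat's x-edges; a 37×37 mm post under the front of each armrest stands on the seat at the front corner.

C is a spool: two coaxial disc flanges of radius 75 mm and thickness 7 mm, joined by a core cylinder of radius 54 mm and height 183 mm. The lower flange rests on z = 0 and the three cylinders share a vertical axis.

The chair is on the floor beside the stool on its +x side. The spool is on top of the stool, centred.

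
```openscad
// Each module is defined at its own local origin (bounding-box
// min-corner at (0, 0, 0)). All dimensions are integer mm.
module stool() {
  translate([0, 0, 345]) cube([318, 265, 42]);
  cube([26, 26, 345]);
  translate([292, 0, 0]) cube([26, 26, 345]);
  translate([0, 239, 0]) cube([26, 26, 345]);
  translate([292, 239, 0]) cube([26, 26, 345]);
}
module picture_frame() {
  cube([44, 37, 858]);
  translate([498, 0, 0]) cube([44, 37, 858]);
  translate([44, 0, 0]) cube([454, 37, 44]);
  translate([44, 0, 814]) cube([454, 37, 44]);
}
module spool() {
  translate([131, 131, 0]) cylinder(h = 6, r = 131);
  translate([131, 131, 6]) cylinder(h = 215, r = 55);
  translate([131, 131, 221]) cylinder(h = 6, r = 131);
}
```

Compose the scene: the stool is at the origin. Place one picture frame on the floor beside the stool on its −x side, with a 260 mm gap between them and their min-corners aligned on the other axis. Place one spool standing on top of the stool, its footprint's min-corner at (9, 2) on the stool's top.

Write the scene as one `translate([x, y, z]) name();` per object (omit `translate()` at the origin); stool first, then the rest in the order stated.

stool();
translate([-802, 0, 0]) picture_frame();
translate([9, 2, 387]) spool();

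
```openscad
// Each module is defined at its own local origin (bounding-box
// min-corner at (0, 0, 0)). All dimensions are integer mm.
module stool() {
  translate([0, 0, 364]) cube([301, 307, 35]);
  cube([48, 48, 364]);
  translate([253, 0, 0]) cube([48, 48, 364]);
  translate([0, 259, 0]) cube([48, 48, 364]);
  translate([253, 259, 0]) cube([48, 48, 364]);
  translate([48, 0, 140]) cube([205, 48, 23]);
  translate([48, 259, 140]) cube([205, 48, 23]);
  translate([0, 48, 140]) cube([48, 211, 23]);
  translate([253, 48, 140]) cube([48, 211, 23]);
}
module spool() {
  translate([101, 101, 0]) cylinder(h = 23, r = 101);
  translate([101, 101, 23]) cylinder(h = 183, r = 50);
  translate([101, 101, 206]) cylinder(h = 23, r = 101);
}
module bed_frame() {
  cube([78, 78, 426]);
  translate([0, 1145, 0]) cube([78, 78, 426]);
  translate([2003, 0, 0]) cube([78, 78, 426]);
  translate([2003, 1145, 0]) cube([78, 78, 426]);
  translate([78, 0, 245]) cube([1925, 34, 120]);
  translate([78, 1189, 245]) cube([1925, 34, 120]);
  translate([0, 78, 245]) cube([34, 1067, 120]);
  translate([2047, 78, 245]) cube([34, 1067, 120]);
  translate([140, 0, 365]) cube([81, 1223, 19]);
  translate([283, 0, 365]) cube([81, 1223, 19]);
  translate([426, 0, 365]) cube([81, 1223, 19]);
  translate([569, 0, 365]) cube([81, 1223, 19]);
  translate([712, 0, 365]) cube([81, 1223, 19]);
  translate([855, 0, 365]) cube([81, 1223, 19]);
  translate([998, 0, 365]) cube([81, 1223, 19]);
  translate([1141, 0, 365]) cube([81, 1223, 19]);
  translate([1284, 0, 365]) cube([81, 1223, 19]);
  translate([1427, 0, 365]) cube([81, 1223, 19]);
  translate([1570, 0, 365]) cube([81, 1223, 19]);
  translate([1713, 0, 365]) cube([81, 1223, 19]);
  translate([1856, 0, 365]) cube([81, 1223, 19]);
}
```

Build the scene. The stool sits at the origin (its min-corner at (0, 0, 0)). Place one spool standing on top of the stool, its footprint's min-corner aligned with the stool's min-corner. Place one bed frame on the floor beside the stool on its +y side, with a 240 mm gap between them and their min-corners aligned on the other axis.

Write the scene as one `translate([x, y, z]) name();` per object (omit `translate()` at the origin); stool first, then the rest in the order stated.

stool();
translate([0, 0, 399]) spool();
translate([0, 547, 0]) bed_frame();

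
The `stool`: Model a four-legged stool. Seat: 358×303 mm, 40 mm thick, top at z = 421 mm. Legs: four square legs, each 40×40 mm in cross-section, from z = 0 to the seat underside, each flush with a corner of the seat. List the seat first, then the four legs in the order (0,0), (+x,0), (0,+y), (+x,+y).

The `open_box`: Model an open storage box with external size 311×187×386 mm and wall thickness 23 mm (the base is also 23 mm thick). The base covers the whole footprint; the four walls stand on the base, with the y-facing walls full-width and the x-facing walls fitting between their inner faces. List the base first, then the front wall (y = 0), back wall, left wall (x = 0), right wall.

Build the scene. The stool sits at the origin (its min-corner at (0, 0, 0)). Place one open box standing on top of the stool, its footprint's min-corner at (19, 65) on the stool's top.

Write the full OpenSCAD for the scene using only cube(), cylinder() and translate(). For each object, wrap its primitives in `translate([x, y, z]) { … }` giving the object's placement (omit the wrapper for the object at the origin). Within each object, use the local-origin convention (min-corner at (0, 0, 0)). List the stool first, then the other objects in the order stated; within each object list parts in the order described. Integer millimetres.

translate([0, 0, 381]) cube([358, 303, 40]);
cube([40, 40, 381]);
translate([318, 0, 0]) cube([40, 40, 381]);
translate([0, 263, 0]) cube([40, 40, 381]);
translate([318, 263, 0]) cube([40, 40, 381]);
translate([19, 65, 421]) {
  cube([311, 187, 23]);
  translate([0, 0, 23]) cube([311, 23, 363]);
  translate([0, 164, 23]) cube([311, 23, 363]);
  translate([0, 23, 23]) cube([23, 141, 363]);
  translate([288, 23, 23]) cube([23, 141, 363]);
}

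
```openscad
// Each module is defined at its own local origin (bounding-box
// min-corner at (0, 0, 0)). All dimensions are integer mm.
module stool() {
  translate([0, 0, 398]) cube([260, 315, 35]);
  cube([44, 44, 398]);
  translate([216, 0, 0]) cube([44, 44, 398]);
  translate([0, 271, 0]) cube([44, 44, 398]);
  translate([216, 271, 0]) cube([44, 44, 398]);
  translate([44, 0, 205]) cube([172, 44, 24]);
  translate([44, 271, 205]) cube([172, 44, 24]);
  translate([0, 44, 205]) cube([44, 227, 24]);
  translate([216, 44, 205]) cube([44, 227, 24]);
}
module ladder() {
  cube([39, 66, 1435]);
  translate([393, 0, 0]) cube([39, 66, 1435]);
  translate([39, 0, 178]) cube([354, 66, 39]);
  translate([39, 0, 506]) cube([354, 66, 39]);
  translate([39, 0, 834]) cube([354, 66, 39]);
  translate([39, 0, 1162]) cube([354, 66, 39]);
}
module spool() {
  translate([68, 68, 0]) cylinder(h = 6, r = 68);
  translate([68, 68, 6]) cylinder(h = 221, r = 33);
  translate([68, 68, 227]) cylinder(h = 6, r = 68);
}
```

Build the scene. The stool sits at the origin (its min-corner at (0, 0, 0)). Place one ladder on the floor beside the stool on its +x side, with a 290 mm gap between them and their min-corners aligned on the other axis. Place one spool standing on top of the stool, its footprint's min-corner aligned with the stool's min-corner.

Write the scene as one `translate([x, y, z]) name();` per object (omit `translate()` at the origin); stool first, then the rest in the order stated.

stool();
translate([550, 0, 0]) ladder();
translate([0, 0, 433]) spool();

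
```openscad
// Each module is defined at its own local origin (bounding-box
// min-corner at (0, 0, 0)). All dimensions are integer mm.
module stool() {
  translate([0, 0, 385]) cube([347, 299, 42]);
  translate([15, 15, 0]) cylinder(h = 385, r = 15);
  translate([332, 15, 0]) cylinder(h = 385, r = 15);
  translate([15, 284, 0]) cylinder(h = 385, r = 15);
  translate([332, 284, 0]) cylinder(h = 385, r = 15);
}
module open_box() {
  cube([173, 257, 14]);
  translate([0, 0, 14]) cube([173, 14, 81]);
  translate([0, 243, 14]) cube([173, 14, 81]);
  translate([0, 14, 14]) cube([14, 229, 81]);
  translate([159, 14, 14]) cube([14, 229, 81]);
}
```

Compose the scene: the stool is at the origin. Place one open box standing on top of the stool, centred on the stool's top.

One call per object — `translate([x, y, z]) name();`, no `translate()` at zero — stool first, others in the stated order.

stool();
translate([87, 21, 427]) open_box();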